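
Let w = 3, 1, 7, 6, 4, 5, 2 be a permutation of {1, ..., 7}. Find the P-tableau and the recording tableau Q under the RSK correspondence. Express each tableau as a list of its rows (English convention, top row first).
P = [[1, 2, 5], [3, 4], [6], [7]], Q = [[1, 3, 6], [2, 4], [5], [7]]

Insert each entry of the permutation into P by Schensted row insertion, recording in Q the position of each new cell.

Insert 3: appended to row 1. P = [[3]], Q = [[1]].
Insert 1: 1 bumps 3 from row 1; 3 starts row 2. P = [[1], [3]], Q = [[1], [2]].
Insert 7: appended to row 1. P = [[1, 7], [3]], Q = [[1, 3], [2]].
Insert 6: 6 bumps 7 from row 1; 7 appends to row 2. P = [[1, 6], [3, 7]], Q = [[1, 3], [2, 4]].
Insert 4: 4 bumps 6 from row 1; 6 bumps 7 from row 2; 7 starts row 3. P = [[1, 4], [3, 6], [7]], Q = [[1, 3], [2, 4], [5]].
Insert 5: appended to row 1. P = [[1, 4, 5], [3, 6], [7]], Q = [[1, 3, 6], [2, 4], [5]].
Insert 2: 2 bumps 4 from row 1; 4 bumps 6 from row 2; 6 bumps 7 from row 3; 7 starts row 4. P = [[1, 2, 5], [3, 4], [6], [7]], Q = [[1, 3, 6], [2, 4], [5], [7]].

So P = [[1, 2, 5], [3, 4], [6], [7]], Q = [[1, 3, 6], [2, 4], [5], [7]].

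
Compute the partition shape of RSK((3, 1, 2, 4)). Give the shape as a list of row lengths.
[3, 1]

RSK row insertion gives P = [[1, 2, 4], [3]], which has shape [3, 1].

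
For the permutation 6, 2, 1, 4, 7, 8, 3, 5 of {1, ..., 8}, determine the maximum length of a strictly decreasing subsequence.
3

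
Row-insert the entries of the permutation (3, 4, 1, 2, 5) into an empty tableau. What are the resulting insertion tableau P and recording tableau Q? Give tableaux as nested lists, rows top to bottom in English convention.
P = [[1, 2, 5], [3, 4]], Q = [[1, 2, 5], [3, 4]]

Insert each entry of the permutation into P by Schensted row insertion, recording in Q the position of each new cell.

After inserting 3: P = [[3]].
After inserting 4: P = [[3, 4]].
After inserting 1: P = [[1, 4], [3]].
After inserting 2: P = [[1, 2], [3, 4]].
After inserting 5: P = [[1, 2, 5], [3, 4]].

So P = [[1, 2, 5], [3, 4]], Q = [[1, 2, 5], [3, 4]].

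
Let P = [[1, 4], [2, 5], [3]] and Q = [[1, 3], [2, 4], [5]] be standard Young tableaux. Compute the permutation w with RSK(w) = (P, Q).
Reverse the RSK construction: for i from n down to 1, find the cell of Q containing i, remove the entry at that cell from P, and reverse-bump it up through P; the value ejected from row 1 is w(i).

Step i=5: Q has 5 at row 3, column 1; remove 3 from row 3 of P and reverse-bump: 3 enters row 2 and ejects 2; 2 enters row 1 and ejects 1. So w(5) = 1. P is now [[2, 4], [3, 5]].
Step i=4: Q has 4 at row 2, column 2; remove 5 from row 2 of P and reverse-bump: 5 enters row 1 and ejects 4. So w(4) = 4. P is now [[2, 5], [3]].
Step i=3: Q has 3 at row 1, column 2; remove that cell from P, ejecting 5. So w(3) = 5. P is now [[2], [3]].
Step i=2: Q has 2 at row 2, column 1; remove 3 from row 2 of P and reverse-bump: 3 enters row 1 and ejects 2. So w(2) = 2. P is now [[3]].
Step i=1: Q has 1 at row 1, column 1; remove that cell from P, ejecting 3. So w(1) = 3. P is now [].

So w = 3 2 5 4 1.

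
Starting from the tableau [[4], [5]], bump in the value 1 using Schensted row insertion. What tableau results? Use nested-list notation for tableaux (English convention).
In row 1, 1 replaces 4 (the leftmost entry greater than 1); 4 is bumped to row 2. In row 2, 4 replaces 5 (the leftmost entry greater than 4); 5 is bumped to row 3. 5 starts a new row 3. The new tableau is [[1], [4], [5]].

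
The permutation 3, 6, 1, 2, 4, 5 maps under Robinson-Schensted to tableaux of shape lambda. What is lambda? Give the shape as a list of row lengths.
[4, 2]

Row-insert each entry into an empty tableau.

After inserting 3: P = [[3]].
After inserting 6: P = [[3, 6]].
After inserting 1: P = [[1, 6], [3]].
After inserting 2: P = [[1, 2], [3, 6]].
After inserting 4: P = [[1, 2, 4], [3, 6]].
After inserting 5: P = [[1, 2, 4, 5], [3, 6]].

The final insertion tableau P = [[1, 2, 4, 5], [3, 6]] has shape [4, 2].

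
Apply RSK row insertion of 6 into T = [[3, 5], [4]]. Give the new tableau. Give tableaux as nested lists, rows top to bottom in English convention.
[[3, 5, 6], [4]]

6 is larger than every entry of row 1, so it is appended to row 1. The new tableau is [[3, 5, 6], [4]].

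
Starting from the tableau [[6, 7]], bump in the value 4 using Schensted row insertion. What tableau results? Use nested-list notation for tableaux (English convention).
[[4, 7], [6]]

In row 1, 4 replaces 6 (the leftmost entry greater than 4); 6 is bumped to row 2. 6 starts a new row 2. The new tableau is [[4, 7], [6]].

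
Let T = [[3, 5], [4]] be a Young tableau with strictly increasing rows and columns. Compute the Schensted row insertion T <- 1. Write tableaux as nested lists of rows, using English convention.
[[1, 5], [3], [4]]

In row 1, 1 replaces 3 (the leftmost entry greater than 1); 3 is bumped to row 2. In row 2, 3 replaces 4 (the leftmost entry greater than 3); 4 is bumped to row 3. 4 starts a new row 3. The new tableau is [[1, 5], [3], [4]].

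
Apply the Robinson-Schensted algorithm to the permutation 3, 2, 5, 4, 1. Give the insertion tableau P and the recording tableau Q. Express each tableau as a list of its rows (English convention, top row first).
Insert each entry of the permutation into P by Schensted row insertion, recording in Q the position of each new cell.

Insert 3: appended to row 1. P = [[3]].
Insert 2: 2 bumps 3 from row 1; 3 starts row 2. P = [[2], [3]].
Insert 5: appended to row 1. P = [[2, 5], [3]].
Insert 4: 4 bumps 5 from row 1; 5 appends to row 2. P = [[2, 4], [3, 5]].
Insert 1: 1 bumps 2 from row 1; 2 bumps 3 from row 2; 3 starts row 3. P = [[1, 4], [2, 5], [3]].

So P = [[1, 4], [2, 5], [3]], Q = [[1, 3], [2, 4], [5]].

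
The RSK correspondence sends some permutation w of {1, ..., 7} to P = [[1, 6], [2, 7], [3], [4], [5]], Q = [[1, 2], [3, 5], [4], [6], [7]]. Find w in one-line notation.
Reverse the RSK construction: for i from n down to 1, find the cell of Q containing i, remove the entry at that cell from P, and reverse-bump it up through P; the value ejected from row 1 is w(i).

Step i=7: Q has 7 at row 5, column 1; remove 5 from row 5 of P and reverse-bump: 5 enters row 4 and ejects 4; 4 enters row 3 and ejects 3; 3 enters row 2 and ejects 2; 2 enters row 1 and ejects 1. So w(7) = 1. P is now [[2, 6], [3, 7], [4], [5]].
Step i=6: Q has 6 at row 4, column 1; remove 5 from row 4 of P and reverse-bump: 5 enters row 3 and ejects 4; 4 enters row 2 and ejects 3; 3 enters row 1 and ejects 2. So w(6) = 2. P is now [[3, 6], [4, 7], [5]].
Step i=5: Q has 5 at row 2, column 2; remove 7 from row 2 of P and reverse-bump: 7 enters row 1 and ejects 6. So w(5) = 6. P is now [[3, 7], [4], [5]].
Step i=4: Q has 4 at row 3, column 1; remove 5 from row 3 of P and reverse-bump: 5 enters row 2 and ejects 4; 4 enters row 1 and ejects 3. So w(4) = 3. P is now [[4, 7], [5]].
Step i=3: Q has 3 at row 2, column 1; remove 5 from row 2 of P and reverse-bump: 5 enters row 1 and ejects 4. So w(3) = 4. P is now [[5, 7]].
Step i=2: Q has 2 at row 1, column 2; remove that cell from P, ejecting 7. So w(2) = 7. P is now [[5]].
Step i=1: Q has 1 at row 1, column 1; remove that cell from P, ejecting 5. So w(1) = 5. P is now [].

So w = 5 7 4 3 6 2 1.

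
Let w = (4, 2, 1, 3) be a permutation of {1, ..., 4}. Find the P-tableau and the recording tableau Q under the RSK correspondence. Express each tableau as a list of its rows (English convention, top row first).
Insert each entry of the permutation into P by Schensted row insertion, recording in Q the position of each new cell.

After inserting 4: P = [[4]].
After inserting 2: P = [[2], [4]].
After inserting 1: P = [[1], [2], [4]].
After inserting 3: P = [[1, 3], [2], [4]].

So P = [[1, 3], [2], [4]], Q = [[1, 4], [2], [3]].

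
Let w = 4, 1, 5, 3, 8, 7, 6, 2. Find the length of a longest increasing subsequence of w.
3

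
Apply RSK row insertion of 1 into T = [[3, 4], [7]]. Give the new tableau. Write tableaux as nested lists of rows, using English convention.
[[1, 4], [3], [7]]

In row 1, 1 replaces 3 (the leftmost entry greater than 1); 3 is bumped to row 2. In row 2, 3 replaces 7 (the leftmost entry greater than 3); 7 is bumped to row 3. 7 starts a new row 3. The new tableau is [[1, 4], [3], [7]].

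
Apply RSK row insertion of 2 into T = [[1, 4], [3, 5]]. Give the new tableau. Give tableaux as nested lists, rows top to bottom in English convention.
[[1, 2], [3, 4], [5]]

In row 1, 2 replaces 4 (the leftmost entry greater than 2); 4 is bumped to row 2. In row 2, 4 replaces 5 (the leftmost entry greater than 4); 5 is bumped to row 3. 5 starts a new row 3. The new tableau is [[1, 2], [3, 4], [5]].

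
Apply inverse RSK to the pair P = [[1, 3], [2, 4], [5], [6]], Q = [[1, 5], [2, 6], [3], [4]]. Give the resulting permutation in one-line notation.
6 5 2 1 4 3

Reverse the RSK construction: for i from n down to 1, find the cell of Q containing i, remove the entry at that cell from P, and reverse-bump it up through P; the value ejected from row 1 is w(i).

Step i=6: Q has 6 at row 2, column 2; remove 4 from row 2 of P and reverse-bump: 4 enters row 1 and ejects 3. So w(6) = 3. P is now [[1, 4], [2], [5], [6]].
Step i=5: Q has 5 at row 1, column 2; remove that cell from P, ejecting 4. So w(5) = 4. P is now [[1], [2], [5], [6]].
Step i=4: Q has 4 at row 4, column 1; remove 6 from row 4 of P and reverse-bump: 6 enters row 3 and ejects 5; 5 enters row 2 and ejects 2; 2 enters row 1 and ejects 1. So w(4) = 1. P is now [[2], [5], [6]].
Step i=3: Q has 3 at row 3, column 1; remove 6 from row 3 of P and reverse-bump: 6 enters row 2 and ejects 5; 5 enters row 1 and ejects 2. So w(3) = 2. P is now [[5], [6]].
Step i=2: Q has 2 at row 2, column 1; remove 6 from row 2 of P and reverse-bump: 6 enters row 1 and ejects 5. So w(2) = 5. P is now [[6]].
Step i=1: Q has 1 at row 1, column 1; remove that cell from P, ejecting 6. So w(1) = 6. P is now [].

So w = 6 5 2 1 4 3.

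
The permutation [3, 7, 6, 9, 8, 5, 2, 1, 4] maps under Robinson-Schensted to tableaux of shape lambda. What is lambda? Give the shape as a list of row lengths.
[3, 2, 2, 1, 1]

Row-insert each entry into an empty tableau.

After inserting 3: P = [[3]].
After inserting 7: P = [[3, 7]].
After inserting 6: P = [[3, 6], [7]].
After inserting 9: P = [[3, 6, 9], [7]].
After inserting 8: P = [[3, 6, 8], [7, 9]].
After inserting 5: P = [[3, 5, 8], [6, 9], [7]].
After inserting 2: P = [[2, 5, 8], [3, 9], [6], [7]].
After inserting 1: P = [[1, 5, 8], [2, 9], [3], [6], [7]].
After inserting 4: P = [[1, 4, 8], [2, 5], [3, 9], [6], [7]].

The final insertion tableau P = [[1, 4, 8], [2, 5], [3, 9], [6], [7]] has shape [3, 2, 2, 1, 1].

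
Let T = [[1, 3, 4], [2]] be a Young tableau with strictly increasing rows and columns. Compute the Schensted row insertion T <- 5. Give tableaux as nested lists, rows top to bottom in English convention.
[[1, 3, 4, 5], [2]]

5 is larger than every entry of row 1, so it is appended to row 1. The new tableau is [[1, 3, 4, 5], [2]].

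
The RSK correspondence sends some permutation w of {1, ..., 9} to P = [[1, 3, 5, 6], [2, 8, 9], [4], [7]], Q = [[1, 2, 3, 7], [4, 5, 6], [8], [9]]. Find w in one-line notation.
Reverse RSK: for i = n, n-1, ..., 1, locate i in Q, remove the corresponding corner cell from P, and reverse-bump its entry up through P; the value ejected from row 1 is w(i).

So w = 7 8 9 2 4 5 6 3 1.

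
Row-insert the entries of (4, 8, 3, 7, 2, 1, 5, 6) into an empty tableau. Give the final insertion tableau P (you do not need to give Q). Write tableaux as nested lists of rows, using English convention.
P = [[1, 5, 6], [2, 7], [3, 8], [4]]

After inserting 4: P = [[4]].
After inserting 8: P = [[4, 8]].
After inserting 3: P = [[3, 8], [4]].
After inserting 7: P = [[3, 7], [4, 8]].
After inserting 2: P = [[2, 7], [3, 8], [4]].
After inserting 1: P = [[1, 7], [2, 8], [3], [4]].
After inserting 5: P = [[1, 5], [2, 7], [3, 8], [4]].
After inserting 6: P = [[1, 5, 6], [2, 7], [3, 8], [4]].

So P = [[1, 5, 6], [2, 7], [3, 8], [4]].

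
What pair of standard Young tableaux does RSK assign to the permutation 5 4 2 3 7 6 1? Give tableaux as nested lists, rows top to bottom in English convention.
Insert each entry of the permutation into P by Schensted row insertion, recording in Q the position of each new cell.

Insert 5: appended to row 1. P = [[5]].
Insert 4: 4 bumps 5 from row 1; 5 starts row 2. P = [[4], [5]].
Insert 2: 2 bumps 4 from row 1; 4 bumps 5 from row 2; 5 starts row 3. P = [[2], [4], [5]].
Insert 3: appended to row 1. P = [[2, 3], [4], [5]].
Insert 7: appended to row 1. P = [[2, 3, 7], [4], [5]].
Insert 6: 6 bumps 7 from row 1; 7 appends to row 2. P = [[2, 3, 6], [4, 7], [5]].
Insert 1: 1 bumps 2 from row 1; 2 bumps 4 from row 2; 4 bumps 5 from row 3; 5 starts row 4. P = [[1, 3, 6], [2, 7], [4], [5]].

So P = [[1, 3, 6], [2, 7], [4], [5]], Q = [[1, 4, 5], [2, 6], [3], [7]].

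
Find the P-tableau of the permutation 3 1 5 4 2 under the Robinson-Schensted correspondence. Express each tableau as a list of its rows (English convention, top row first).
Insert 3: appended to row 1. P = [[3]].
Insert 1: 1 bumps 3 from row 1; 3 starts row 2. P = [[1], [3]].
Insert 5: appended to row 1. P = [[1, 5], [3]].
Insert 4: 4 bumps 5 from row 1; 5 appends to row 2. P = [[1, 4], [3, 5]].
Insert 2: 2 bumps 4 from row 1; 4 bumps 5 from row 2; 5 starts row 3. P = [[1, 2], [3, 4], [5]].

So P = [[1, 2], [3, 4], [5]].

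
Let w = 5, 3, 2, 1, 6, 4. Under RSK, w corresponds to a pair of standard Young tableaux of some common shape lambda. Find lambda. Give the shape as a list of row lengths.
[2, 2, 1, 1]

Row-insert each entry into an empty tableau.

After inserting 5: P = [[5]].
After inserting 3: P = [[3], [5]].
After inserting 2: P = [[2], [3], [5]].
After inserting 1: P = [[1], [2], [3], [5]].
After inserting 6: P = [[1, 6], [2], [3], [5]].
After inserting 4: P = [[1, 4], [2, 6], [3], [5]].

The final insertion tableau P = [[1, 4], [2, 6], [3], [5]] has shape [2, 2, 1, 1].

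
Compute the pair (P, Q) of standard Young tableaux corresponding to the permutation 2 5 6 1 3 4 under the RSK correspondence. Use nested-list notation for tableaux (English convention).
P = [[1, 3, 4], [2, 5, 6]], Q = [[1, 2, 3], [4, 5, 6]]

Insert each entry of the permutation into P by Schensted row insertion, recording in Q the position of each new cell.

Insert 2: appended to row 1. P = [[2]].
Insert 5: appended to row 1. P = [[2, 5]].
Insert 6: appended to row 1. P = [[2, 5, 6]].
Insert 1: 1 bumps 2 from row 1; 2 starts row 2. P = [[1, 5, 6], [2]].
Insert 3: 3 bumps 5 from row 1; 5 appends to row 2. P = [[1, 3, 6], [2, 5]].
Insert 4: 4 bumps 6 from row 1; 6 appends to row 2. P = [[1, 3, 4], [2, 5, 6]].

So P = [[1, 3, 4], [2, 5, 6]], Q = [[1, 2, 3], [4, 5, 6]].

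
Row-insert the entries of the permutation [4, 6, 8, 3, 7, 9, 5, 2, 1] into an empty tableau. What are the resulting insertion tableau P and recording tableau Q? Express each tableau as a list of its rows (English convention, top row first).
Insert each entry of the permutation into P by Schensted row insertion, recording in Q the position of each new cell.

Insert 4: appended to row 1. P = [[4]].
Insert 6: appended to row 1. P = [[4, 6]].
Insert 8: appended to row 1. P = [[4, 6, 8]].
Insert 3: 3 bumps 4 from row 1; 4 starts row 2. P = [[3, 6, 8], [4]].
Insert 7: 7 bumps 8 from row 1; 8 appends to row 2. P = [[3, 6, 7], [4, 8]].
Insert 9: appended to row 1. P = [[3, 6, 7, 9], [4, 8]].
Insert 5: 5 bumps 6 from row 1; 6 bumps 8 from row 2; 8 starts row 3. P = [[3, 5, 7, 9], [4, 6], [8]].
Insert 2: 2 bumps 3 from row 1; 3 bumps 4 from row 2; 4 bumps 8 from row 3; 8 starts row 4. P = [[2, 5, 7, 9], [3, 6], [4], [8]].
Insert 1: 1 bumps 2 from row 1; 2 bumps 3 from row 2; 3 bumps 4 from row 3; 4 bumps 8 from row 4; 8 starts row 5. P = [[1, 5, 7, 9], [2, 6], [3], [4], [8]].

So P = [[1, 5, 7, 9], [2, 6], [3], [4], [8]], Q = [[1, 2, 3, 6], [4, 5], [7], [8], [9]].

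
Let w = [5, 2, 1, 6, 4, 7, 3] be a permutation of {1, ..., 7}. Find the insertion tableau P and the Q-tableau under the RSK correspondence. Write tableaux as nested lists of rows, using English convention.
P = [[1, 3, 7], [2, 4], [5, 6]], Q = [[1, 4, 6], [2, 5], [3, 7]]

Insert each entry of the permutation into P by Schensted row insertion, recording in Q the position of each new cell.

Insert 5: appended to row 1. P = [[5]], Q = [[1]].
Insert 2: 2 bumps 5 from row 1; 5 starts row 2. P = [[2], [5]], Q = [[1], [2]].
Insert 1: 1 bumps 2 from row 1; 2 bumps 5 from row 2; 5 starts row 3. P = [[1], [2], [5]], Q = [[1], [2], [3]].
Insert 6: appended to row 1. P = [[1, 6], [2], [5]], Q = [[1, 4], [2], [3]].
Insert 4: 4 bumps 6 from row 1; 6 appends to row 2. P = [[1, 4], [2, 6], [5]], Q = [[1, 4], [2, 5], [3]].
Insert 7: appended to row 1. P = [[1, 4, 7], [2, 6], [5]], Q = [[1, 4, 6], [2, 5], [3]].
Insert 3: 3 bumps 4 from row 1; 4 bumps 6 from row 2; 6 appends to row 3. P = [[1, 3, 7], [2, 4], [5, 6]], Q = [[1, 4, 6], [2, 5], [3, 7]].

So P = [[1, 3, 7], [2, 4], [5, 6]], Q = [[1, 4, 6], [2, 5], [3, 7]].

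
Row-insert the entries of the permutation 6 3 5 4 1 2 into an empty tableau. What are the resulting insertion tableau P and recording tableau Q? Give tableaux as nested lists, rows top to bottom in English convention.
P = [[1, 2], [3, 4], [5], [6]], Q = [[1, 3], [2, 6], [4], [5]]

Insert each entry of the permutation into P by Schensted row insertion, recording in Q the position of each new cell.

Insert 6: appended to row 1. P = [[6]].
Insert 3: 3 bumps 6 from row 1; 6 starts row 2. P = [[3], [6]].
Insert 5: appended to row 1. P = [[3, 5], [6]].
Insert 4: 4 bumps 5 from row 1; 5 bumps 6 from row 2; 6 starts row 3. P = [[3, 4], [5], [6]].
Insert 1: 1 bumps 3 from row 1; 3 bumps 5 from row 2; 5 bumps 6 from row 3; 6 starts row 4. P = [[1, 4], [3], [5], [6]].
Insert 2: 2 bumps 4 from row 1; 4 appends to row 2. P = [[1, 2], [3, 4], [5], [6]].

So P = [[1, 2], [3, 4], [5], [6]], Q = [[1, 3], [2, 6], [4], [5]].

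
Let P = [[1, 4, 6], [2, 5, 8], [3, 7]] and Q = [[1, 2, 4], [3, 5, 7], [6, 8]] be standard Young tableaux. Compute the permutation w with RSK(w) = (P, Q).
Reverse RSK: for i = n, n-1, ..., 1, locate i in Q, remove the corresponding corner cell from P, and reverse-bump its entry up through P; the value ejected from row 1 is w(i).

So w = 3 7 2 8 5 1 6 4.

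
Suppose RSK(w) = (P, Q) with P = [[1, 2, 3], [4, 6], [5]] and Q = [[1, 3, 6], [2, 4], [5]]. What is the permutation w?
5 1 6 4 2 3

Reverse the RSK construction: for i from n down to 1, find the cell of Q containing i, remove the entry at that cell from P, and reverse-bump it up through P; the value ejected from row 1 is w(i).

Step i=6: Q has 6 at row 1, column 3; remove that cell from P, ejecting 3. So w(6) = 3. P is now [[1, 2], [4, 6], [5]].
Step i=5: Q has 5 at row 3, column 1; remove 5 from row 3 of P and reverse-bump: 5 enters row 2 and ejects 4; 4 enters row 1 and ejects 2. So w(5) = 2. P is now [[1, 4], [5, 6]].
Step i=4: Q has 4 at row 2, column 2; remove 6 from row 2 of P and reverse-bump: 6 enters row 1 and ejects 4. So w(4) = 4. P is now [[1, 6], [5]].
Step i=3: Q has 3 at row 1, column 2; remove that cell from P, ejecting 6. So w(3) = 6. P is now [[1], [5]].
Step i=2: Q has 2 at row 2, column 1; remove 5 from row 2 of P and reverse-bump: 5 enters row 1 and ejects 1. So w(2) = 1. P is now [[5]].
Step i=1: Q has 1 at row 1, column 1; remove that cell from P, ejecting 5. So w(1) = 5. P is now [].

So w = 5 1 6 4 2 3.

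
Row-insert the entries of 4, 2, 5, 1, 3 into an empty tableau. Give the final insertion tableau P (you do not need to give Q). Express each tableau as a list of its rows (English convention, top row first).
P = [[1, 3], [2, 5], [4]]

Insert 4: appended to row 1. P = [[4]].
Insert 2: 2 bumps 4 from row 1; 4 starts row 2. P = [[2], [4]].
Insert 5: appended to row 1. P = [[2, 5], [4]].
Insert 1: 1 bumps 2 from row 1; 2 bumps 4 from row 2; 4 starts row 3. P = [[1, 5], [2], [4]].
Insert 3: 3 bumps 5 from row 1; 5 appends to row 2. P = [[1, 3], [2, 5], [4]].

So P = [[1, 3], [2, 5], [4]].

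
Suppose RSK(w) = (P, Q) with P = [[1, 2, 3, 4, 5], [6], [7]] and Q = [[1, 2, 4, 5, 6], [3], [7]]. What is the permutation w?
Reverse the RSK construction: for i from n down to 1, find the cell of Q containing i, remove the entry at that cell from P, and reverse-bump it up through P; the value ejected from row 1 is w(i).

Step i=7: Q has 7 at row 3, column 1; remove 7 from row 3 of P and reverse-bump: 7 enters row 2 and ejects 6; 6 enters row 1 and ejects 5. So w(7) = 5. P is now [[1, 2, 3, 4, 6], [7]].
Step i=6: Q has 6 at row 1, column 5; remove that cell from P, ejecting 6. So w(6) = 6. P is now [[1, 2, 3, 4], [7]].
Step i=5: Q has 5 at row 1, column 4; remove that cell from P, ejecting 4. So w(5) = 4. P is now [[1, 2, 3], [7]].
Step i=4: Q has 4 at row 1, column 3; remove that cell from P, ejecting 3. So w(4) = 3. P is now [[1, 2], [7]].
Step i=3: Q has 3 at row 2, column 1; remove 7 from row 2 of P and reverse-bump: 7 enters row 1 and ejects 2. So w(3) = 2. P is now [[1, 7]].
Step i=2: Q has 2 at row 1, column 2; remove that cell from P, ejecting 7. So w(2) = 7. P is now [[1]].
Step i=1: Q has 1 at row 1, column 1; remove that cell from P, ejecting 1. So w(1) = 1. P is now [].

So w = 1 7 2 3 4 6 5.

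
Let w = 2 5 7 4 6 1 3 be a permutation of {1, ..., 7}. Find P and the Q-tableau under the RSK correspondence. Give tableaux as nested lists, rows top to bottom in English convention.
P = [[1, 3, 6], [2, 4], [5, 7]], Q = [[1, 2, 3], [4, 5], [6, 7]]

Insert each entry of the permutation into P by Schensted row insertion, recording in Q the position of each new cell.

Insert 2: appended to row 1. P = [[2]], Q = [[1]].
Insert 5: appended to row 1. P = [[2, 5]], Q = [[1, 2]].
Insert 7: appended to row 1. P = [[2, 5, 7]], Q = [[1, 2, 3]].
Insert 4: 4 bumps 5 from row 1; 5 starts row 2. P = [[2, 4, 7], [5]], Q = [[1, 2, 3], [4]].
Insert 6: 6 bumps 7 from row 1; 7 appends to row 2. P = [[2, 4, 6], [5, 7]], Q = [[1, 2, 3], [4, 5]].
Insert 1: 1 bumps 2 from row 1; 2 bumps 5 from row 2; 5 starts row 3. P = [[1, 4, 6], [2, 7], [5]], Q = [[1, 2, 3], [4, 5], [6]].
Insert 3: 3 bumps 4 from row 1; 4 bumps 7 from row 2; 7 appends to row 3. P = [[1, 3, 6], [2, 4], [5, 7]], Q = [[1, 2, 3], [4, 5], [6, 7]].

So P = [[1, 3, 6], [2, 4], [5, 7]], Q = [[1, 2, 3], [4, 5], [6, 7]].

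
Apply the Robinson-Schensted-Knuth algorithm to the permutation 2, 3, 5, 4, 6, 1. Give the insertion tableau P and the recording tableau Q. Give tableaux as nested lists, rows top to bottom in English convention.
Insert each entry of the permutation into P by Schensted row insertion, recording in Q the position of each new cell.

Insert 2: appended to row 1. P = [[2]].
Insert 3: appended to row 1. P = [[2, 3]].
Insert 5: appended to row 1. P = [[2, 3, 5]].
Insert 4: 4 bumps 5 from row 1; 5 starts row 2. P = [[2, 3, 4], [5]].
Insert 6: appended to row 1. P = [[2, 3, 4, 6], [5]].
Insert 1: 1 bumps 2 from row 1; 2 bumps 5 from row 2; 5 starts row 3. P = [[1, 3, 4, 6], [2], [5]].

So P = [[1, 3, 4, 6], [2], [5]], Q = [[1, 2, 3, 5], [4], [6]].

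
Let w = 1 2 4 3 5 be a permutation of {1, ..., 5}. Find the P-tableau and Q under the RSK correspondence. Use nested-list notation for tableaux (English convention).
P = [[1, 2, 3, 5], [4]], Q = [[1, 2, 3, 5], [4]]

Insert each entry of the permutation into P by Schensted row insertion, recording in Q the position of each new cell.

Insert 1: appended to row 1. P = [[1]], Q = [[1]].
Insert 2: appended to row 1. P = [[1, 2]], Q = [[1, 2]].
Insert 4: appended to row 1. P = [[1, 2, 4]], Q = [[1, 2, 3]].
Insert 3: 3 bumps 4 from row 1; 4 starts row 2. P = [[1, 2, 3], [4]], Q = [[1, 2, 3], [4]].
Insert 5: appended to row 1. P = [[1, 2, 3, 5], [4]], Q = [[1, 2, 3, 5], [4]].

So P = [[1, 2, 3, 5], [4]], Q = [[1, 2, 3, 5], [4]].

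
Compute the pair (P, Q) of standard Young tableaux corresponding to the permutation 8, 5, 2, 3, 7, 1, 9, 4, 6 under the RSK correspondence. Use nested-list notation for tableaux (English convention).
Insert each entry of the permutation into P by Schensted row insertion, recording in Q the position of each new cell.

Insert 8: appended to row 1. P = [[8]].
Insert 5: 5 bumps 8 from row 1; 8 starts row 2. P = [[5], [8]].
Insert 2: 2 bumps 5 from row 1; 5 bumps 8 from row 2; 8 starts row 3. P = [[2], [5], [8]].
Insert 3: appended to row 1. P = [[2, 3], [5], [8]].
Insert 7: appended to row 1. P = [[2, 3, 7], [5], [8]].
Insert 1: 1 bumps 2 from row 1; 2 bumps 5 from row 2; 5 bumps 8 from row 3; 8 starts row 4. P = [[1, 3, 7], [2], [5], [8]].
Insert 9: appended to row 1. P = [[1, 3, 7, 9], [2], [5], [8]].
Insert 4: 4 bumps 7 from row 1; 7 appends to row 2. P = [[1, 3, 4, 9], [2, 7], [5], [8]].
Insert 6: 6 bumps 9 from row 1; 9 appends to row 2. P = [[1, 3, 4, 6], [2, 7, 9], [5], [8]].

So P = [[1, 3, 4, 6], [2, 7, 9], [5], [8]], Q = [[1, 4, 5, 7], [2, 8, 9], [3], [6]].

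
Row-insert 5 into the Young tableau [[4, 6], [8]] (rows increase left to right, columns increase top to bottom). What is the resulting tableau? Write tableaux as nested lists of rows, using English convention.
[[4, 5], [6], [8]]

In row 1, 5 replaces 6 (the leftmost entry greater than 5); 6 is bumped to row 2. In row 2, 6 replaces 8 (the leftmost entry greater than 6); 8 is bumped to row 3. 8 starts a new row 3. The new tableau is [[4, 5], [6], [8]].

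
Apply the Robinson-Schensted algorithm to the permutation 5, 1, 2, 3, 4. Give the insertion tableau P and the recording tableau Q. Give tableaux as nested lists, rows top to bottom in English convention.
Insert each entry of the permutation into P by Schensted row insertion, recording in Q the position of each new cell.

Insert 5: appended to row 1. P = [[5]].
Insert 1: 1 bumps 5 from row 1; 5 starts row 2. P = [[1], [5]].
Insert 2: appended to row 1. P = [[1, 2], [5]].
Insert 3: appended to row 1. P = [[1, 2, 3], [5]].
Insert 4: appended to row 1. P = [[1, 2, 3, 4], [5]].

So P = [[1, 2, 3, 4], [5]], Q = [[1, 3, 4, 5], [2]].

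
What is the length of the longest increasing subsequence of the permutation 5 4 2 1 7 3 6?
3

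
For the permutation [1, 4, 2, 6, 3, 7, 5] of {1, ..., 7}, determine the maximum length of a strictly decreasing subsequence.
2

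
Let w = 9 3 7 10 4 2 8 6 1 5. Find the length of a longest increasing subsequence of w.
3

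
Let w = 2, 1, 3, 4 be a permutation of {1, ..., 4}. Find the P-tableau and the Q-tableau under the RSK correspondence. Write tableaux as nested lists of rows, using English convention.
Insert each entry of the permutation into P by Schensted row insertion, recording in Q the position of each new cell.

Insert 2: appended to row 1. P = [[2]], Q = [[1]].
Insert 1: 1 bumps 2 from row 1; 2 starts row 2. P = [[1], [2]], Q = [[1], [2]].
Insert 3: appended to row 1. P = [[1, 3], [2]], Q = [[1, 3], [2]].
Insert 4: appended to row 1. P = [[1, 3, 4], [2]], Q = [[1, 3, 4], [2]].

So P = [[1, 3, 4], [2]], Q = [[1, 3, 4], [2]].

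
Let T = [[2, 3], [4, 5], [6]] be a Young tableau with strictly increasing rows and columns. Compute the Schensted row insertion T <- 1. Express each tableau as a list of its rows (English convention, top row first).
In row 1, 1 replaces 2 (the leftmost entry greater than 1); 2 is bumped to row 2. In row 2, 2 replaces 4 (the leftmost entry greater than 2); 4 is bumped to row 3. In row 3, 4 replaces 6 (the leftmost entry greater than 4); 6 is bumped to row 4. 6 starts a new row 4. The new tableau is [[1, 3], [2, 5], [4], [6]].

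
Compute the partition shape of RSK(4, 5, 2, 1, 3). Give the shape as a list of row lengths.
Row-insert each entry into an empty tableau.

After inserting 4: P = [[4]].
After inserting 5: P = [[4, 5]].
After inserting 2: P = [[2, 5], [4]].
After inserting 1: P = [[1, 5], [2], [4]].
After inserting 3: P = [[1, 3], [2, 5], [4]].

The final insertion tableau P = [[1, 3], [2, 5], [4]] has shape [2, 2, 1].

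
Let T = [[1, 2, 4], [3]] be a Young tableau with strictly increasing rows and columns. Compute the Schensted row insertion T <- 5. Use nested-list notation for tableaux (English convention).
5 is larger than every entry of row 1, so it is appended to row 1. The new tableau is [[1, 2, 4, 5], [3]].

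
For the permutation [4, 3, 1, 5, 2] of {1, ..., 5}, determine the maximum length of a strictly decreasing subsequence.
3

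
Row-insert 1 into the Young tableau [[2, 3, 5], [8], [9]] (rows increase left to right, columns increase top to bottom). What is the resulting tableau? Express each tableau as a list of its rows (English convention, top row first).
[[1, 3, 5], [2], [8], [9]]

In row 1, 1 replaces 2 (the leftmost entry greater than 1); 2 is bumped to row 2. In row 2, 2 replaces 8 (the leftmost entry greater than 2); 8 is bumped to row 3. In row 3, 8 replaces 9 (the leftmost entry greater than 8); 9 is bumped to row 4. 9 starts a new row 4. The new tableau is [[1, 3, 5], [2], [8], [9]].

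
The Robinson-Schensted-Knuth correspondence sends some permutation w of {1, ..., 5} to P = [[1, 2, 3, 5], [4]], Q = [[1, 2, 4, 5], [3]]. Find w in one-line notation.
Reverse the RSK construction: for i from n down to 1, find the cell of Q containing i, remove the entry at that cell from P, and reverse-bump it up through P; the value ejected from row 1 is w(i).

Step i=5: Q has 5 at row 1, column 4; remove that cell from P, ejecting 5. So w(5) = 5. P is now [[1, 2, 3], [4]].
Step i=4: Q has 4 at row 1, column 3; remove that cell from P, ejecting 3. So w(4) = 3. P is now [[1, 2], [4]].
Step i=3: Q has 3 at row 2, column 1; remove 4 from row 2 of P and reverse-bump: 4 enters row 1 and ejects 2. So w(3) = 2. P is now [[1, 4]].
Step i=2: Q has 2 at row 1, column 2; remove that cell from P, ejecting 4. So w(2) = 4. P is now [[1]].
Step i=1: Q has 1 at row 1, column 1; remove that cell from P, ejecting 1. So w(1) = 1. P is now [].

So w = 1 4 2 3 5.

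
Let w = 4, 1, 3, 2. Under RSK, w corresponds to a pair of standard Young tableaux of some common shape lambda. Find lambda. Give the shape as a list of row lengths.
[2, 1, 1]

Row-insert each entry into an empty tableau.

After inserting 4: P = [[4]].
After inserting 1: P = [[1], [4]].
After inserting 3: P = [[1, 3], [4]].
After inserting 2: P = [[1, 2], [3], [4]].

The final insertion tableau P = [[1, 2], [3], [4]] has shape [2, 1, 1].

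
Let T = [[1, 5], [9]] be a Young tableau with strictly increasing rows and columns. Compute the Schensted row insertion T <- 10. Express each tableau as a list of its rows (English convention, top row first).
[[1, 5, 10], [9]]

10 is larger than every entry of row 1, so it is appended to row 1. The new tableau is [[1, 5, 10], [9]].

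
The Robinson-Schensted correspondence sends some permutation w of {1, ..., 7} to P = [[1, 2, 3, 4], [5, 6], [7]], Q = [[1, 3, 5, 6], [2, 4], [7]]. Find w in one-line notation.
Reverse the RSK construction: for i from n down to 1, find the cell of Q containing i, remove the entry at that cell from P, and reverse-bump it up through P; the value ejected from row 1 is w(i).

Step i=7: Q has 7 at row 3, column 1; remove 7 from row 3 of P and reverse-bump: 7 enters row 2 and ejects 6; 6 enters row 1 and ejects 4. So w(7) = 4. P is now [[1, 2, 3, 6], [5, 7]].
Step i=6: Q has 6 at row 1, column 4; remove that cell from P, ejecting 6. So w(6) = 6. P is now [[1, 2, 3], [5, 7]].
Step i=5: Q has 5 at row 1, column 3; remove that cell from P, ejecting 3. So w(5) = 3. P is now [[1, 2], [5, 7]].
Step i=4: Q has 4 at row 2, column 2; remove 7 from row 2 of P and reverse-bump: 7 enters row 1 and ejects 2. So w(4) = 2. P is now [[1, 7], [5]].
Step i=3: Q has 3 at row 1, column 2; remove that cell from P, ejecting 7. So w(3) = 7. P is now [[1], [5]].
Step i=2: Q has 2 at row 2, column 1; remove 5 from row 2 of P and reverse-bump: 5 enters row 1 and ejects 1. So w(2) = 1. P is now [[5]].
Step i=1: Q has 1 at row 1, column 1; remove that cell from P, ejecting 5. So w(1) = 5. P is now [].

So w = 5 1 7 2 3 6 4.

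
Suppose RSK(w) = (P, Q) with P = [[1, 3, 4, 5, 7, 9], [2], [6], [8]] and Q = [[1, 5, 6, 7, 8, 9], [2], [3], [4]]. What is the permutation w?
8 6 2 1 3 4 5 7 9

Reverse RSK: for i = n, n-1, ..., 1, locate i in Q, remove the corresponding corner cell from P, and reverse-bump its entry up through P; the value ejected from row 1 is w(i).

So w = 8 6 2 1 3 4 5 7 9.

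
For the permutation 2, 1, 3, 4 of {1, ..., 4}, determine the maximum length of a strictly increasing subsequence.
3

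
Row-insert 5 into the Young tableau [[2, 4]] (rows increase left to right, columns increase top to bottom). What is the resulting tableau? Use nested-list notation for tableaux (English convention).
[[2, 4, 5]]

5 is larger than every entry of row 1, so it is appended to row 1. The new tableau is [[2, 4, 5]].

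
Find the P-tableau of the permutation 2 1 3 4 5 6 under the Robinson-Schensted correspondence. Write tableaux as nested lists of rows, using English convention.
P = [[1, 3, 4, 5, 6], [2]]

Insert 2: appended to row 1. P = [[2]].
Insert 1: 1 bumps 2 from row 1; 2 starts row 2. P = [[1], [2]].
Insert 3: appended to row 1. P = [[1, 3], [2]].
Insert 4: appended to row 1. P = [[1, 3, 4], [2]].
Insert 5: appended to row 1. P = [[1, 3, 4, 5], [2]].
Insert 6: appended to row 1. P = [[1, 3, 4, 5, 6], [2]].

So P = [[1, 3, 4, 5, 6], [2]].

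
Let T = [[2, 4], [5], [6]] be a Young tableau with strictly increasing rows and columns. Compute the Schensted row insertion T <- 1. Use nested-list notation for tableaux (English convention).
[[1, 4], [2], [5], [6]]

In row 1, 1 replaces 2 (the leftmost entry greater than 1); 2 is bumped to row 2. In row 2, 2 replaces 5 (the leftmost entry greater than 2); 5 is bumped to row 3. In row 3, 5 replaces 6 (the leftmost entry greater than 5); 6 is bumped to row 4. 6 starts a new row 4. The new tableau is [[1, 4], [2], [5], [6]].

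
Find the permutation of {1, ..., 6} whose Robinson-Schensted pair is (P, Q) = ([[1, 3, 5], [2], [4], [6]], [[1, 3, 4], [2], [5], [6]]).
Reverse the RSK construction: for i from n down to 1, find the cell of Q containing i, remove the entry at that cell from P, and reverse-bump it up through P; the value ejected from row 1 is w(i).

Step i=6: Q has 6 at row 4, column 1; remove 6 from row 4 of P and reverse-bump: 6 enters row 3 and ejects 4; 4 enters row 2 and ejects 2; 2 enters row 1 and ejects 1. So w(6) = 1. P is now [[2, 3, 5], [4], [6]].
Step i=5: Q has 5 at row 3, column 1; remove 6 from row 3 of P and reverse-bump: 6 enters row 2 and ejects 4; 4 enters row 1 and ejects 3. So w(5) = 3. P is now [[2, 4, 5], [6]].
Step i=4: Q has 4 at row 1, column 3; remove that cell from P, ejecting 5. So w(4) = 5. P is now [[2, 4], [6]].
Step i=3: Q has 3 at row 1, column 2; remove that cell from P, ejecting 4. So w(3) = 4. P is now [[2], [6]].
Step i=2: Q has 2 at row 2, column 1; remove 6 from row 2 of P and reverse-bump: 6 enters row 1 and ejects 2. So w(2) = 2. P is now [[6]].
Step i=1: Q has 1 at row 1, column 1; remove that cell from P, ejecting 6. So w(1) = 6. P is now [].

So w = 6 2 4 5 3 1.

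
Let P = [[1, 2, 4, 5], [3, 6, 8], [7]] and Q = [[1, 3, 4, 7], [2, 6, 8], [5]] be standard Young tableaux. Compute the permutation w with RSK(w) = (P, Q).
7 1 3 6 2 4 8 5

Reverse the RSK construction: for i from n down to 1, find the cell of Q containing i, remove the entry at that cell from P, and reverse-bump it up through P; the value ejected from row 1 is w(i).

Step i=8: Q has 8 at row 2, column 3; remove 8 from row 2 of P and reverse-bump: 8 enters row 1 and ejects 5. So w(8) = 5. P is now [[1, 2, 4, 8], [3, 6], [7]].
Step i=7: Q has 7 at row 1, column 4; remove that cell from P, ejecting 8. So w(7) = 8. P is now [[1, 2, 4], [3, 6], [7]].
Step i=6: Q has 6 at row 2, column 2; remove 6 from row 2 of P and reverse-bump: 6 enters row 1 and ejects 4. So w(6) = 4. P is now [[1, 2, 6], [3], [7]].
Step i=5: Q has 5 at row 3, column 1; remove 7 from row 3 of P and reverse-bump: 7 enters row 2 and ejects 3; 3 enters row 1 and ejects 2. So w(5) = 2. P is now [[1, 3, 6], [7]].
Step i=4: Q has 4 at row 1, column 3; remove that cell from P, ejecting 6. So w(4) = 6. P is now [[1, 3], [7]].
Step i=3: Q has 3 at row 1, column 2; remove that cell from P, ejecting 3. So w(3) = 3. P is now [[1], [7]].
Step i=2: Q has 2 at row 2, column 1; remove 7 from row 2 of P and reverse-bump: 7 enters row 1 and ejects 1. So w(2) = 1. P is now [[7]].
Step i=1: Q has 1 at row 1, column 1; remove that cell from P, ejecting 7. So w(1) = 7. P is now [].

So w = 7 1 3 6 2 4 8 5.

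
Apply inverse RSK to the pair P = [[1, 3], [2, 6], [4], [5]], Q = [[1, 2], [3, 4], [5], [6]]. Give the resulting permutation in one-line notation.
Reverse the RSK construction: for i from n down to 1, find the cell of Q containing i, remove the entry at that cell from P, and reverse-bump it up through P; the value ejected from row 1 is w(i).

Step i=6: Q has 6 at row 4, column 1; remove 5 from row 4 of P and reverse-bump: 5 enters row 3 and ejects 4; 4 enters row 2 and ejects 2; 2 enters row 1 and ejects 1. So w(6) = 1. P is now [[2, 3], [4, 6], [5]].
Step i=5: Q has 5 at row 3, column 1; remove 5 from row 3 of P and reverse-bump: 5 enters row 2 and ejects 4; 4 enters row 1 and ejects 3. So w(5) = 3. P is now [[2, 4], [5, 6]].
Step i=4: Q has 4 at row 2, column 2; remove 6 from row 2 of P and reverse-bump: 6 enters row 1 and ejects 4. So w(4) = 4. P is now [[2, 6], [5]].
Step i=3: Q has 3 at row 2, column 1; remove 5 from row 2 of P and reverse-bump: 5 enters row 1 and ejects 2. So w(3) = 2. P is now [[5, 6]].
Step i=2: Q has 2 at row 1, column 2; remove that cell from P, ejecting 6. So w(2) = 6. P is now [[5]].
Step i=1: Q has 1 at row 1, column 1; remove that cell from P, ejecting 5. So w(1) = 5. P is now [].

So w = 5 6 2 4 3 1.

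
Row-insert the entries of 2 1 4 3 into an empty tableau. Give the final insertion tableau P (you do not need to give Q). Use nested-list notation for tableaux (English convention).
P = [[1, 3], [2, 4]]

Insert 2: appended to row 1. P = [[2]].
Insert 1: 1 bumps 2 from row 1; 2 starts row 2. P = [[1], [2]].
Insert 4: appended to row 1. P = [[1, 4], [2]].
Insert 3: 3 bumps 4 from row 1; 4 appends to row 2. P = [[1, 3], [2, 4]].

So P = [[1, 3], [2, 4]].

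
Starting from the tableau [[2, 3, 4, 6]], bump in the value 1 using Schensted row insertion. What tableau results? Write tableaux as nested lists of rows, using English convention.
In row 1, 1 replaces 2 (the leftmost entry greater than 1); 2 is bumped to row 2. 2 starts a new row 2. The new tableau is [[1, 3, 4, 6], [2]].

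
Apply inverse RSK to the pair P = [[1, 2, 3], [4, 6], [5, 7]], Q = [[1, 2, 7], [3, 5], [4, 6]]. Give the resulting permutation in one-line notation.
5 7 4 1 6 2 3

Reverse the RSK construction: for i from n down to 1, find the cell of Q containing i, remove the entry at that cell from P, and reverse-bump it up through P; the value ejected from row 1 is w(i).

Step i=7: Q has 7 at row 1, column 3; remove that cell from P, ejecting 3. So w(7) = 3. P is now [[1, 2], [4, 6], [5, 7]].
Step i=6: Q has 6 at row 3, column 2; remove 7 from row 3 of P and reverse-bump: 7 enters row 2 and ejects 6; 6 enters row 1 and ejects 2. So w(6) = 2. P is now [[1, 6], [4, 7], [5]].
Step i=5: Q has 5 at row 2, column 2; remove 7 from row 2 of P and reverse-bump: 7 enters row 1 and ejects 6. So w(5) = 6. P is now [[1, 7], [4], [5]].
Step i=4: Q has 4 at row 3, column 1; remove 5 from row 3 of P and reverse-bump: 5 enters row 2 and ejects 4; 4 enters row 1 and ejects 1. So w(4) = 1. P is now [[4, 7], [5]].
Step i=3: Q has 3 at row 2, column 1; remove 5 from row 2 of P and reverse-bump: 5 enters row 1 and ejects 4. So w(3) = 4. P is now [[5, 7]].
Step i=2: Q has 2 at row 1, column 2; remove that cell from P, ejecting 7. So w(2) = 7. P is now [[5]].
Step i=1: Q has 1 at row 1, column 1; remove that cell from P, ejecting 5. So w(1) = 5. P is now [].

So w = 5 7 4 1 6 2 3.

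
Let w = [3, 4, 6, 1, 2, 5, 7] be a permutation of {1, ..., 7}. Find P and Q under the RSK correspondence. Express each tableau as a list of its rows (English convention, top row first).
Insert each entry of the permutation into P by Schensted row insertion, recording in Q the position of each new cell.

After inserting 3: P = [[3]].
After inserting 4: P = [[3, 4]].
After inserting 6: P = [[3, 4, 6]].
After inserting 1: P = [[1, 4, 6], [3]].
After inserting 2: P = [[1, 2, 6], [3, 4]].
After inserting 5: P = [[1, 2, 5], [3, 4, 6]].
After inserting 7: P = [[1, 2, 5, 7], [3, 4, 6]].

So P = [[1, 2, 5, 7], [3, 4, 6]], Q = [[1, 2, 3, 7], [4, 5, 6]].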